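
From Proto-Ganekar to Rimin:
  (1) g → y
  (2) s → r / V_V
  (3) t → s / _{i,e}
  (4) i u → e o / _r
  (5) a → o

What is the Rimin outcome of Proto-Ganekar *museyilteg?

moreyilsey

Rimin: *museyilteg > museyiltey > mureyiltey > mureyilsey > moreyilsey  (by unconditioned shift, rhotacism, palatalisation, pre-rhotic lowering)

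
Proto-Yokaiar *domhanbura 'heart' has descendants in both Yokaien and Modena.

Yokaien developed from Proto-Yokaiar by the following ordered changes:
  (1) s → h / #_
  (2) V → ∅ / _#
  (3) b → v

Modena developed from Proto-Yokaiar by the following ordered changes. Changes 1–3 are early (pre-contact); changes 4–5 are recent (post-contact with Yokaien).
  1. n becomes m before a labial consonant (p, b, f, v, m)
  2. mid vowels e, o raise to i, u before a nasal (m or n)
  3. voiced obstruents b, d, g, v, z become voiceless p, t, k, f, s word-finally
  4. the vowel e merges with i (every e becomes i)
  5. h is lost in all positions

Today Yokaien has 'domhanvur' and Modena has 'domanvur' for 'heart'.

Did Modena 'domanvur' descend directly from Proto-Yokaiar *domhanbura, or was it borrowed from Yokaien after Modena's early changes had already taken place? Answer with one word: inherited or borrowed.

If inherited, *domhanbura would pass through all of Modena's changes:
Modena: *domhanbura
  domhanbura → domhambura   [nasal place assimilation]
  domhambura → dumhambura   [pre-nasal raising]
  dumhambura (rule 3 does not apply)
  dumhambura (rule 4 does not apply)
  dumhambura → dumambura   [h-loss]
  giving Modena dumambura.
If borrowed from Yokaien 'domhanvur' after the early changes, it would undergo only the recent ones:
  rule 4 (vowel merger): no change (domhanvur)
  rule 5 (h-loss): domhanvur → domanvur
  ⇒ as a loan: domanvur
Modena 'domanvur' matches the loan outcome 'domanvur', not the inherited 'dumambura' — it skipped the early Modena changes, so it was borrowed from Yokaien.

borrowed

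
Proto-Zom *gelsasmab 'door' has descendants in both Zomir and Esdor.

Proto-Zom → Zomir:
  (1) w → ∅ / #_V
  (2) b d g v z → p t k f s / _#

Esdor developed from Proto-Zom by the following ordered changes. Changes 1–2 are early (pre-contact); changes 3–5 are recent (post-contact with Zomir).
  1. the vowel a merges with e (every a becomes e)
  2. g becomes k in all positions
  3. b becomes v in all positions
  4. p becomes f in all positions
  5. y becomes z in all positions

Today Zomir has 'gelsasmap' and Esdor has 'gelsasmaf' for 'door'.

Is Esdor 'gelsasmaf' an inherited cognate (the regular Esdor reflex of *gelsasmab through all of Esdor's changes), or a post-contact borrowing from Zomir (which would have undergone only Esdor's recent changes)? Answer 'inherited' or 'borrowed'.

If inherited, *gelsasmab would pass through all of Esdor's changes:
Esdor: start from *gelsasmab.
  rule 1 (vowel merger): gelsasmab → gelsesmeb
  rule 2 (unconditioned shift): gelsesmeb → kelsesmeb
  rule 3 (unconditioned shift): kelsesmeb → kelsesmev
  rule 4: no change — kelsesmev
  rule 5: no change — kelsesmev
  ⇒ Esdor kelsesmev
If borrowed from Zomir 'gelsasmap' after the early changes, it would undergo only the recent ones:
  rule 3 (unconditioned shift): no change (gelsasmap)
  rule 4 (unconditioned shift): gelsasmap → gelsasmaf
  rule 5 (unconditioned shift): no change (gelsasmaf)
  ⇒ as a loan: gelsasmaf
Esdor 'gelsasmaf' matches the loan outcome 'gelsasmaf', not the inherited 'kelsesmev' — it skipped the early Esdor changes, so it was borrowed from Zomir.

borrowed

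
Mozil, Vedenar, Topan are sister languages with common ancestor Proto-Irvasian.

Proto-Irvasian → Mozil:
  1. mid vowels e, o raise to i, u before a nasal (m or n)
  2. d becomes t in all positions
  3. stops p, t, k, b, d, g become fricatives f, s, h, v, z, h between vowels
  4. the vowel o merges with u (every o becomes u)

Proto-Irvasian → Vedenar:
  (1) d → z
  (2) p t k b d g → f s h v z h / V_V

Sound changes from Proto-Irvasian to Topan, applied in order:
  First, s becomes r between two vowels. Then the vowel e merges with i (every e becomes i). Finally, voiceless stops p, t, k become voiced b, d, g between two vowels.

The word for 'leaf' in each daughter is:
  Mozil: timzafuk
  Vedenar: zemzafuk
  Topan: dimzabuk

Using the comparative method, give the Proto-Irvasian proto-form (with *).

*demzapuk

Position 1: Mozil has t, Vedenar has z, Topan has d. Taking the neighbouring segments as reconstructed: Mozil t could go back to *t or *d; Vedenar z could go back to *d or *z; Topan d can only go back to *d — the one source consistent with every daughter is *d.
Position 2: Mozil has i, Vedenar has e, Topan has i. Vedenar preserves e here (none of its changes turn any other segment into e), so the proto-segment is *e.
Position 6: Mozil has f, Vedenar has f, Topan has b. Taking the neighbouring segments as reconstructed: Mozil f could go back to *p or *f; Vedenar f could go back to *p or *f; Topan b could go back to *p or *b — the one source consistent with every daughter is *p.
This points to *demzapuk. Verify forward in each daughter:
Mozil: *demzapuk > dimzapuk > timzapuk > timzafuk  (by pre-nasal raising, unconditioned shift, intervocalic lenition)
Vedenar: *demzapuk
  demzapuk → zemzapuk   [unconditioned shift]
  zemzapuk → zemzafuk   [intervocalic lenition]
  giving Vedenar zemzafuk.
Topan: *demzapuk > dimzapuk > dimzabuk  (by vowel merger, intervocalic voicing)
No other proto-form is consistent with every reflex, so the reconstruction is *demzapuk.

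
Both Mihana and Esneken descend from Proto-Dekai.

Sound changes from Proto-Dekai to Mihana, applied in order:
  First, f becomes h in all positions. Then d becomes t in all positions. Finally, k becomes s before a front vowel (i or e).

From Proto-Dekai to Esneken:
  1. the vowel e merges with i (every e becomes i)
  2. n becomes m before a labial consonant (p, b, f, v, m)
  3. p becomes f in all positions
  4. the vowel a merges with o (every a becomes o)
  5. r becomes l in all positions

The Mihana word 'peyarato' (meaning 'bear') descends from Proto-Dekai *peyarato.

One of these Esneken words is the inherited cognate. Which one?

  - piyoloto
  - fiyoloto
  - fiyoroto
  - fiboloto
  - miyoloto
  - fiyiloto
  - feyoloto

Esneken: *peyarato > piyarato > fiyarato > fiyoroto > fiyoloto  (by vowel merger, unconditioned shift, vowel merger, unconditioned shift)

fiyoloto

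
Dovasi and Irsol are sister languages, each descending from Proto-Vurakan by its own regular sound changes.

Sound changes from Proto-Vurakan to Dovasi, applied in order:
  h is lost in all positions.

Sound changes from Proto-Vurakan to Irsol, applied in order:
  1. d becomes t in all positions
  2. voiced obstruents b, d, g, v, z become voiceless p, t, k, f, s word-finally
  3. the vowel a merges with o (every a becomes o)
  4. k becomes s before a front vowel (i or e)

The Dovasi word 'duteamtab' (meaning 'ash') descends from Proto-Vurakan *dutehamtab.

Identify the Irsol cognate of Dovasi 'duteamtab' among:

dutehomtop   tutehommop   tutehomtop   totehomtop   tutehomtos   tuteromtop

Irsol: *dutehamtab > tutehamtab > tutehamtap > tutehomtop  (by unconditioned shift, final devoicing, vowel merger)
Among the options, 'tutehomtop' alone shows every Irsol change applied in order.

tutehomtop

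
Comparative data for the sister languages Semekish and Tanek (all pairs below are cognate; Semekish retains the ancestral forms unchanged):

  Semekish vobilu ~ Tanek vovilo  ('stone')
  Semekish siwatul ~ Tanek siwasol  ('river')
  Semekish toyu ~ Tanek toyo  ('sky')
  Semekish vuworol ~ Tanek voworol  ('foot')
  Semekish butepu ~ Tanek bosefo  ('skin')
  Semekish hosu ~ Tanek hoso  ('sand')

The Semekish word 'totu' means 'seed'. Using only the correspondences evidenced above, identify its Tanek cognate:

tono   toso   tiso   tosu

siwatul ~ siwasol — Semekish t corresponds to Tanek s between vowels (before a back vowel).
vobilu ~ vovilo, toyu ~ toyo — Semekish u corresponds to Tanek o word-finally.
Applying these to Semekish 'totu':
  totu → tosu   (t→s between vowels (before a back vowel))
  tosu → toso   (u→o word-finally)
So the Tanek cognate is 'toso'.

toso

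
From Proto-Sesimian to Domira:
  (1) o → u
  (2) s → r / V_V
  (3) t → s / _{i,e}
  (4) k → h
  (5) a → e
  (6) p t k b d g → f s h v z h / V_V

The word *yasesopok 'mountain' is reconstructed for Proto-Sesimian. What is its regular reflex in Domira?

yererufuh

Domira: start from *yasesopok.
  rule 1 (vowel merger): yasesopok → yasesupuk
  rule 2 (rhotacism): yasesupuk → yarerupuk
  rule 3: no change — yarerupuk
  rule 4 (unconditioned shift): yarerupuk → yarerupuh
  rule 5 (vowel merger): yarerupuh → yererupuh
  rule 6 (intervocalic lenition): yererupuh → yererufuh
  ⇒ Domira yererufuh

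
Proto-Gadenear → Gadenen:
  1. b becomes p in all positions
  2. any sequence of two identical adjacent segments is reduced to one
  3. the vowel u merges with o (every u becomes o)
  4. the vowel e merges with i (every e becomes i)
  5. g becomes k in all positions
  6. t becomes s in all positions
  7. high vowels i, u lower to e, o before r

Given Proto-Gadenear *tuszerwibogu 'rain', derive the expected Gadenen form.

Gadenen: *tuszerwibogu > tuszerwipogu > toszerwipogo > toszirwipogo > toszirwipoko > soszirwipoko > soszerwipoko  (by unconditioned shift, vowel merger, vowel merger, unconditioned shift, unconditioned shift, pre-rhotic lowering)

soszerwipoko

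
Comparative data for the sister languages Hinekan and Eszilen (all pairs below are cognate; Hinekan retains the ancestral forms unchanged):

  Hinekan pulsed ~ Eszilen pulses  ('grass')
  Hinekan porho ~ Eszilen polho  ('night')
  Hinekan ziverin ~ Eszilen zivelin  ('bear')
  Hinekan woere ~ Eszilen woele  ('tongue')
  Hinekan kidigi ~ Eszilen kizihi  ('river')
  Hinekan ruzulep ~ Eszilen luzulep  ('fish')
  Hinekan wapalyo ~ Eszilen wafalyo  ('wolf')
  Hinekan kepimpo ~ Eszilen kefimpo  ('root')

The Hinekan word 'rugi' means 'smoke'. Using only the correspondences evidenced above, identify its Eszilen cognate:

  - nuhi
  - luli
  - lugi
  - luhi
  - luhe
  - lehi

ruzulep ~ luzulep — Hinekan r corresponds to Eszilen l word-initially before a back vowel.
kidigi ~ kizihi — Hinekan g corresponds to Eszilen h between vowels (before a front vowel).
Applying these to Hinekan 'rugi':
  rugi → lugi   (r→l word-initially before a back vowel)
  lugi → luhi   (g→h between vowels (before a front vowel))
So the Eszilen cognate is 'luhi'.

luhi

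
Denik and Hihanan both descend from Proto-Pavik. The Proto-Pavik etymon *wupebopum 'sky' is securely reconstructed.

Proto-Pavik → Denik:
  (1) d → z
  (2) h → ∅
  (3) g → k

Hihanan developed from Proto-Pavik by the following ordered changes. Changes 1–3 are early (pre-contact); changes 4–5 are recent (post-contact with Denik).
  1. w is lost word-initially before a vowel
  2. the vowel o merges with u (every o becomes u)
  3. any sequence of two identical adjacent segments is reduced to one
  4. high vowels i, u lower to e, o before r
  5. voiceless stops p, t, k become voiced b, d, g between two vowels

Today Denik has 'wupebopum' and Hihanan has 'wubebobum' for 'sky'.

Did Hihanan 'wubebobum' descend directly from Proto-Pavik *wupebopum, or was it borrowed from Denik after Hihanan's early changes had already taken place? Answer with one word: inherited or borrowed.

borrowed

If inherited, *wupebopum would pass through all of Hihanan's changes:
Hihanan: *wupebopum > upebopum > upebupum > ubebubum  (by glide loss, vowel merger, intervocalic voicing)
If borrowed from Denik 'wupebopum' after the early changes, it would undergo only the recent ones:
  rule 4 (pre-rhotic lowering): no change (wupebopum)
  rule 5 (intervocalic voicing): wupebopum → wubebobum
  ⇒ as a loan: wubebobum
Hihanan 'wubebobum' matches the loan outcome 'wubebobum', not the inherited 'ubebubum' — it skipped the early Hihanan changes, so it was borrowed from Denik.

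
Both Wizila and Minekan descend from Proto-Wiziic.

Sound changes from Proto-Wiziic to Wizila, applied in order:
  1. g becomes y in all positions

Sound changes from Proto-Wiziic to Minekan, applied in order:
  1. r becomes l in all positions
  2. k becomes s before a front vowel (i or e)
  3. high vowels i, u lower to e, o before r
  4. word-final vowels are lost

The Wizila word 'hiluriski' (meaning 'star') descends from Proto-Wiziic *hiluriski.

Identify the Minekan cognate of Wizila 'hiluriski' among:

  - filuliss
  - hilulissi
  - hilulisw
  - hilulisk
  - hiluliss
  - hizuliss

hiluliss

Minekan: *hiluriski
  hiluriski → hiluliski   [unconditioned shift]
  hiluliski → hilulissi   [palatalisation]
  hilulissi (rule 3 does not apply)
  hilulissi → hiluliss   [apocope]
  giving Minekan hiluliss.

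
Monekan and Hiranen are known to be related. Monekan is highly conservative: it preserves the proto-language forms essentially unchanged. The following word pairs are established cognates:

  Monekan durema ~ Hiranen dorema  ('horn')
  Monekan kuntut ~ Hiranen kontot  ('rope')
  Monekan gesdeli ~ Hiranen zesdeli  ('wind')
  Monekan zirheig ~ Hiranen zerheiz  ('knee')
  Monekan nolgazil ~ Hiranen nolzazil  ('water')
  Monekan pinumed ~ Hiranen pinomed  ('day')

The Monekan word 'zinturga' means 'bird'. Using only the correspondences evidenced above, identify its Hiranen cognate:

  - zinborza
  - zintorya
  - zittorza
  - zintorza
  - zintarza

zintorza

durema ~ dorema — Monekan u corresponds to Hiranen o after a consonant, before r.
nolgazil ~ nolzazil — Monekan g corresponds to Hiranen z after a consonant, before a back vowel.
Applying these to Monekan 'zinturga':
  zinturga → zintorga   (u→o after a consonant, before r)
  zintorga → zintorza   (g→z after a consonant, before a back vowel)
So the Hiranen cognate is 'zintorza'.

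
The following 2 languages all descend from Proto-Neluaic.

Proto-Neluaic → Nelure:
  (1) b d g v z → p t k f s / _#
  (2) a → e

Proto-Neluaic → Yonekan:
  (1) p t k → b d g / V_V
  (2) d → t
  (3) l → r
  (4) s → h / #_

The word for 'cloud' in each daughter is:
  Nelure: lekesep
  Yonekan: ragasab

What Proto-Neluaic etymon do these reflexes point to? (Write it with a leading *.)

Position 1: Nelure has l, Yonekan has r. Nelure preserves l here (none of its changes turn any other segment into l), so the proto-segment is *l.
Position 3: Nelure has k, Yonekan has g. Taking the neighbouring segments as reconstructed: Nelure k can only go back to *k; Yonekan g could go back to *k or *g — the one source consistent with every daughter is *k.
Position 4: Nelure has e, Yonekan has a. Yonekan preserves a here (none of its changes turn any other segment into a), so the proto-segment is *a.
This points to *lakasab. Verify forward in each daughter:
Nelure: start from *lakasab.
  rule 1 (final devoicing): lakasab → lakasap
  rule 2 (vowel merger): lakasap → lekesep
  ⇒ Nelure lekesep
Yonekan: start from *lakasab.
  rule 1 (intervocalic voicing): lakasab → lagasab
  rule 2: no change — lagasab
  rule 3 (unconditioned shift): lagasab → ragasab
  rule 4: no change — ragasab
  ⇒ Yonekan ragasab
*lakasab is the unique common source.

*lakasab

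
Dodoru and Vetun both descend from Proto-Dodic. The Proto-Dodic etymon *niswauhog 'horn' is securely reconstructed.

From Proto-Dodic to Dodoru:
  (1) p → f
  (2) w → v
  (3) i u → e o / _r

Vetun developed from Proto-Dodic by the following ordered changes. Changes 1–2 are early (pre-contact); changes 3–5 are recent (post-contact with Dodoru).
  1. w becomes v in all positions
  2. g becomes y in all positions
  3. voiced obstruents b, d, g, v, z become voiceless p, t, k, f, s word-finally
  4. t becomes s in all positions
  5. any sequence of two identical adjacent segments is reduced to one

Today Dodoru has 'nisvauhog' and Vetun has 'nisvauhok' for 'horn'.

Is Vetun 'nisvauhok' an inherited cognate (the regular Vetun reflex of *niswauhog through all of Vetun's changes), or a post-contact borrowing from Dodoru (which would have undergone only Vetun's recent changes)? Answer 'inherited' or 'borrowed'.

If inherited, *niswauhog would pass through all of Vetun's changes:
Vetun: *niswauhog
  niswauhog → nisvauhog   [unconditioned shift]
  nisvauhog → nisvauhoy   [unconditioned shift]
  nisvauhoy (rule 3 does not apply)
  nisvauhoy (rule 4 does not apply)
  nisvauhoy (rule 5 does not apply)
  giving Vetun nisvauhoy.
If borrowed from Dodoru 'nisvauhog' after the early changes, it would undergo only the recent ones:
  rule 3 (final devoicing): nisvauhog → nisvauhok
  rule 4 (unconditioned shift): no change (nisvauhok)
  rule 5 (degemination): no change (nisvauhok)
  ⇒ as a loan: nisvauhok
Vetun 'nisvauhok' matches the loan outcome 'nisvauhok', not the inherited 'nisvauhoy' — it skipped the early Vetun changes, so it was borrowed from Dodoru.

borrowed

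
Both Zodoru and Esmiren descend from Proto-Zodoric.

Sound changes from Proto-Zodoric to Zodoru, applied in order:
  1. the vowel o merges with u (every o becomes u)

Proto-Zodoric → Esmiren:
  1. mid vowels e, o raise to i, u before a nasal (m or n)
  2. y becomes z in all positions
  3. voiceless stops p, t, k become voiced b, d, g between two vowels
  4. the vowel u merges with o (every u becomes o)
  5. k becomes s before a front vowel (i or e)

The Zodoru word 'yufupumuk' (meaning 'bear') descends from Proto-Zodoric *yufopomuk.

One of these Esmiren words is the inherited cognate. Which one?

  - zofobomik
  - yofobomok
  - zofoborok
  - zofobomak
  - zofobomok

Esmiren: *yufopomuk
  yufopomuk → yufopumuk   [pre-nasal raising]
  yufopumuk → zufopumuk   [unconditioned shift]
  zufopumuk → zufobumuk   [intervocalic voicing]
  zufobumuk → zofobomok   [vowel merger]
  zofobomok (rule 5 does not apply)
  giving Esmiren zofobomok.
Only 'zofobomok' matches the regular Esmiren development of *yufopomuk.

zofobomok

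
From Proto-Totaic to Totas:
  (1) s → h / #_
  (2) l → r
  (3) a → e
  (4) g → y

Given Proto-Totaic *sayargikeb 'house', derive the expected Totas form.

heyeryikeb

Totas: *sayargikeb
  sayargikeb → hayargikeb   [debuccalisation]
  hayargikeb (rule 2 does not apply)
  hayargikeb → heyergikeb   [vowel merger]
  heyergikeb → heyeryikeb   [unconditioned shift]
  giving Totas heyeryikeb.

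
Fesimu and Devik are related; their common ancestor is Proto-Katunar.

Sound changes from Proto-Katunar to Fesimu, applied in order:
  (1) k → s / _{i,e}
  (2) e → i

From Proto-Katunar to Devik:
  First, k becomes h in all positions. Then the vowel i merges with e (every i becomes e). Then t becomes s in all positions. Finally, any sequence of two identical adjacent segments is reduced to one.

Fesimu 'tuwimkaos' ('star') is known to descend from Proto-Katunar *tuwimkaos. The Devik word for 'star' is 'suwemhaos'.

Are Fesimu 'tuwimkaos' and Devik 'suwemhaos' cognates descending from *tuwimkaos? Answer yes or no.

yes

Derive the expected Devik reflex of *tuwimkaos:
Devik: *tuwimkaos > tuwimhaos > tuwemhaos > suwemhaos  (by unconditioned shift, vowel merger, unconditioned shift)
Devik 'suwemhaos' matches the regular reflex exactly, so the pair is cognate.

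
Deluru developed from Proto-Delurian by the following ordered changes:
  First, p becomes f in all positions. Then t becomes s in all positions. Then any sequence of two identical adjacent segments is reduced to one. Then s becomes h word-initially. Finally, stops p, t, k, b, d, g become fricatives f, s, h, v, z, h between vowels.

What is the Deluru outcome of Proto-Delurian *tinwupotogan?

Deluru: start from *tinwupotogan.
  rule 1 (unconditioned shift): tinwupotogan → tinwufotogan
  rule 2 (unconditioned shift): tinwufotogan → sinwufosogan
  rule 3: no change — sinwufosogan
  rule 4 (debuccalisation): sinwufosogan → hinwufosogan
  rule 5 (intervocalic lenition): hinwufosogan → hinwufosohan
  ⇒ Deluru hinwufosohan

hinwufosohan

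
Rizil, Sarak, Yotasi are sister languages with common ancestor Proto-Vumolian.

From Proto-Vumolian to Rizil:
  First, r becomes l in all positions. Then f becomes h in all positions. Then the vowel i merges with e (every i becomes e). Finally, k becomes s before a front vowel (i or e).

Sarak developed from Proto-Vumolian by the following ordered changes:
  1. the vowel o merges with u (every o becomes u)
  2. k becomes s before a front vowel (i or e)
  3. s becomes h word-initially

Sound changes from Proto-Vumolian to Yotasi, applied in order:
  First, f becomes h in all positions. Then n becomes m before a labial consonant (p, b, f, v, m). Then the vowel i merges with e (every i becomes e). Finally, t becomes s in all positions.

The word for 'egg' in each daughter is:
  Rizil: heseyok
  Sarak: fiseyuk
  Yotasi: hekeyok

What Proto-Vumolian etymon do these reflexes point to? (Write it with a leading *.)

Position 6: Rizil has o, Sarak has u, Yotasi has o. Rizil preserves o here (none of its changes turn any other segment into o), so the proto-segment is *o.
Position 1: Rizil has h, Sarak has f, Yotasi has h. Sarak preserves f here (none of its changes turn any other segment into f), so the proto-segment is *f.
Continuing position by position gives *fikeyok; check it forward:
Rizil: start from *fikeyok.
  rule 1: no change — fikeyok
  rule 2 (unconditioned shift): fikeyok → hikeyok
  rule 3 (vowel merger): hikeyok → hekeyok
  rule 4 (palatalisation): hekeyok → heseyok
  ⇒ Rizil heseyok
Sarak: *fikeyok
  fikeyok → fikeyuk   [vowel merger]
  fikeyuk → fiseyuk   [palatalisation]
  fiseyuk (rule 3 does not apply)
  giving Sarak fiseyuk.
Yotasi: start from *fikeyok.
  rule 1 (unconditioned shift): fikeyok → hikeyok
  rule 2: no change — hikeyok
  rule 3 (vowel merger): hikeyok → hekeyok
  rule 4: no change — hekeyok
  ⇒ Yotasi hekeyok
*fikeyok is the unique common source.

*fikeyok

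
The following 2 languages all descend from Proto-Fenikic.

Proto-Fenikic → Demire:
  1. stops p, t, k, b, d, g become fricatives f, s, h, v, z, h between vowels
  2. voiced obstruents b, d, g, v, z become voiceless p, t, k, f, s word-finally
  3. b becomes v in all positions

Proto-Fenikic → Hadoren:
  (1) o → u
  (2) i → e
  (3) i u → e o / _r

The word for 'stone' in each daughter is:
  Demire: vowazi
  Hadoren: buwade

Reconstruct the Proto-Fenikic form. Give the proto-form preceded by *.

Position 1: Demire has v, Hadoren has b. Hadoren preserves b here (none of its changes turn any other segment into b), so the proto-segment is *b.
Position 2: Demire has o, Hadoren has u. Demire preserves o here (none of its changes turn any other segment into o), so the proto-segment is *o.
Continuing position by position gives *bowadi; check it forward:
Demire: *bowadi
  bowadi → bowazi   [intervocalic lenition]
  bowazi (rule 2 does not apply)
  bowazi → vowazi   [unconditioned shift]
  giving Demire vowazi.
Hadoren: start from *bowadi.
  rule 1 (vowel merger): bowadi → buwadi
  rule 2 (vowel merger): buwadi → buwade
  rule 3: no change — buwade
  ⇒ Hadoren buwade
No other proto-form is consistent with every reflex, so the reconstruction is *bowadi.

*bowadi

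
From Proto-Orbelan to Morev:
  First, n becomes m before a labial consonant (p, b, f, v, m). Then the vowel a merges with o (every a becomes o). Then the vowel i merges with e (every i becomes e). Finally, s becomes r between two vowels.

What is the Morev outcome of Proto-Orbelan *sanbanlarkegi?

Morev: *sanbanlarkegi
  sanbanlarkegi → sambanlarkegi   [nasal place assimilation]
  sambanlarkegi → sombonlorkegi   [vowel merger]
  sombonlorkegi → sombonlorkege   [vowel merger]
  sombonlorkege (rule 4 does not apply)
  giving Morev sombonlorkege.

sombonlorkege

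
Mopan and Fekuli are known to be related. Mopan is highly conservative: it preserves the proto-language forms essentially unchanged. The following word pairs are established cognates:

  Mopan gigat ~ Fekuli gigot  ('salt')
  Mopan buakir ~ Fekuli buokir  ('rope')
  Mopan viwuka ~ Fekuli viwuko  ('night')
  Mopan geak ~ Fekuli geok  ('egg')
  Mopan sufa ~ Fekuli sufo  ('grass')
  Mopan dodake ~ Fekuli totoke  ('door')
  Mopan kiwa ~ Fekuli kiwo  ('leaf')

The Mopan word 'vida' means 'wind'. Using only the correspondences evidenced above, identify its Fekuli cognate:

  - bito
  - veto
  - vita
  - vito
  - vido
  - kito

dodake ~ totoke — Mopan d corresponds to Fekuli t between vowels (before a back vowel).
viwuka ~ viwuko, sufa ~ sufo — Mopan a corresponds to Fekuli o word-finally.
Applying these to Mopan 'vida':
  vida → vita   (d→t between vowels (before a back vowel))
  vita → vito   (a→o word-finally)
So the Fekuli cognate is 'vito'.

vito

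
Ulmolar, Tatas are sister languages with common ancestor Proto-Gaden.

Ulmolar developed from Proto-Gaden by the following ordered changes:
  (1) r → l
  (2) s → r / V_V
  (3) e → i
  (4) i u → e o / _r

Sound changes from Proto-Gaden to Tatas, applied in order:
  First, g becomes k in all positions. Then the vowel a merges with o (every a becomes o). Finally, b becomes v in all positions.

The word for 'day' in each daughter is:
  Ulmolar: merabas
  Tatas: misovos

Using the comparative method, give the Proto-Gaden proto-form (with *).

Position 2: Ulmolar has e, Tatas has i. Tatas preserves i here (none of its changes turn any other segment into i), so the proto-segment is *i.
Position 5: Ulmolar has b, Tatas has v. Ulmolar preserves b here (none of its changes turn any other segment into b), so the proto-segment is *b.
Verify the candidate proto-form against each daughter:
Ulmolar: *misabas > mirabas > merabas  (by rhotacism, pre-rhotic lowering)
Tatas: start from *misabas.
  rule 1: no change — misabas
  rule 2 (vowel merger): misabas → misobos
  rule 3 (unconditioned shift): misobos → misovos
  ⇒ Tatas misovos
*misabas is the unique common source.

*misabas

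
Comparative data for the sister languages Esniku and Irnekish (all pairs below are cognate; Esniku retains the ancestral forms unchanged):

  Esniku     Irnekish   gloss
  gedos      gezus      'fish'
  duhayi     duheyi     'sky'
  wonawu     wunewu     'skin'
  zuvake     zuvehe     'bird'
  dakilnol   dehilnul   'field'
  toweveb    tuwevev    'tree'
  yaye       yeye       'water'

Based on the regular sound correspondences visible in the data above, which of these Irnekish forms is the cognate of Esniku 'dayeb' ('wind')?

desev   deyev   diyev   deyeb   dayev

deyev

duhayi ~ duheyi, wonawu ~ wunewu — Esniku a corresponds to Irnekish e after a consonant, before a consonant other than r, m, n, p, b, f, v.
toweveb ~ tuwevev — Esniku b corresponds to Irnekish v word-finally.
Applying these to Esniku 'dayeb':
  dayeb → deyeb   (a→e after a consonant, before a consonant other than r, m, n, p, b, f, v)
  deyeb → deyev   (b→v word-finally)
So the Irnekish cognate is 'deyev'.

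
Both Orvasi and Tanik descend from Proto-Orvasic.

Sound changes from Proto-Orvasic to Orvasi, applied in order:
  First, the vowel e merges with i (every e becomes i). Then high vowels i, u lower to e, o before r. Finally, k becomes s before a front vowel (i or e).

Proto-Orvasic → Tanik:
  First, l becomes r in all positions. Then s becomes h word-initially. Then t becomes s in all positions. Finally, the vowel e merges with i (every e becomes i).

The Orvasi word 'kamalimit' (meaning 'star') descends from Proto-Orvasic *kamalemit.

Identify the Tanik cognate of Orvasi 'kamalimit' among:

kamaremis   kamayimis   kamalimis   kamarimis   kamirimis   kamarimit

Tanik: start from *kamalemit.
  rule 1 (unconditioned shift): kamalemit → kamaremit
  rule 2: no change — kamaremit
  rule 3 (unconditioned shift): kamaremit → kamaremis
  rule 4 (vowel merger): kamaremis → kamarimis
  ⇒ Tanik kamarimis
Among the options, 'kamarimis' alone shows every Tanik change applied in order.

kamarimis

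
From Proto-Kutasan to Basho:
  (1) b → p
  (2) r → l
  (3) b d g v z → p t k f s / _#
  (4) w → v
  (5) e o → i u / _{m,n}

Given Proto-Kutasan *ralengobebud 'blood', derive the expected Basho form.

Basho: start from *ralengobebud.
  rule 1 (unconditioned shift): ralengobebud → ralengopepud
  rule 2 (unconditioned shift): ralengopepud → lalengopepud
  rule 3 (final devoicing): lalengopepud → lalengopeput
  rule 4: no change — lalengopeput
  rule 5 (pre-nasal raising): lalengopeput → lalingopeput
  ⇒ Basho lalingopeput

lalingopeput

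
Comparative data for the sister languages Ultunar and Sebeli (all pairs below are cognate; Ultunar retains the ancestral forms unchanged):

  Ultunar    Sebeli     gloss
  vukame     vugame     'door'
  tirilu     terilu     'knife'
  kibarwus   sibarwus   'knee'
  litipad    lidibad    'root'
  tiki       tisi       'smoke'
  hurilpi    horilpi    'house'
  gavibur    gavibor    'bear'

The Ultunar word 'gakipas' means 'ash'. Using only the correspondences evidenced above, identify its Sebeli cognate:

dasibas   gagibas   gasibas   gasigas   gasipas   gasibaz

gasibas

tiki ~ tisi — Ultunar k corresponds to Sebeli s between vowels (before a front vowel).
litipad ~ lidibad — Ultunar p corresponds to Sebeli b between vowels (before a back vowel).
Applying these to Ultunar 'gakipas':
  gakipas → gasipas   (k→s between vowels (before a front vowel))
  gasipas → gasibas   (p→b between vowels (before a back vowel))
So the Sebeli cognate is 'gasibas'.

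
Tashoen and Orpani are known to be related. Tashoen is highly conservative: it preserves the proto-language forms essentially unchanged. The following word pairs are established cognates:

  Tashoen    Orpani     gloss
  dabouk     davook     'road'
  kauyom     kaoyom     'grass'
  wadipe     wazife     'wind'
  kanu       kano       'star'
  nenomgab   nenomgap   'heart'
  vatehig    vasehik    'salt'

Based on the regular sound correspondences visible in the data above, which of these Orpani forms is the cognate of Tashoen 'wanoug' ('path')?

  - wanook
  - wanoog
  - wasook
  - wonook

wanook

dabouk ~ davook, kauyom ~ kaoyom — Tashoen u corresponds to Orpani o after a vowel, before a consonant other than r, m, n, p, b, f, v.
vatehig ~ vasehik — Tashoen g corresponds to Orpani k word-finally.
Applying these to Tashoen 'wanoug':
  wanoug → wanoog   (u→o after a vowel, before a consonant other than r, m, n, p, b, f, v)
  wanoog → wanook   (g→k word-finally)
So the Orpani cognate is 'wanook'.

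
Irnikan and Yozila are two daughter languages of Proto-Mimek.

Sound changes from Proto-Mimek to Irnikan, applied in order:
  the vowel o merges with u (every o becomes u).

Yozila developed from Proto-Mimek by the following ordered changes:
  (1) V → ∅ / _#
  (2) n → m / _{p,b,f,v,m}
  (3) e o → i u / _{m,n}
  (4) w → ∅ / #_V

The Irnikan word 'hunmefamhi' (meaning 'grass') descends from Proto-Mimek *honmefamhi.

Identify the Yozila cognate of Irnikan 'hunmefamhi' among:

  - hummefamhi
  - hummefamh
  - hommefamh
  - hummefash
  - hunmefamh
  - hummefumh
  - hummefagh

hummefamh

Yozila: *honmefamhi > honmefamh > hommefamh > hummefamh  (by apocope, nasal place assimilation, pre-nasal raising)
Among the options, 'hummefamh' alone shows every Yozila change applied in order.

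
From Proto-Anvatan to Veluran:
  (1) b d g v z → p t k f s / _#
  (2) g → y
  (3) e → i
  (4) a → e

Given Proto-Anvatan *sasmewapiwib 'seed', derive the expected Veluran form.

Veluran: start from *sasmewapiwib.
  rule 1 (final devoicing): sasmewapiwib → sasmewapiwip
  rule 2: no change — sasmewapiwip
  rule 3 (vowel merger): sasmewapiwip → sasmiwapiwip
  rule 4 (vowel merger): sasmiwapiwip → sesmiwepiwip
  ⇒ Veluran sesmiwepiwip

sesmiwepiwip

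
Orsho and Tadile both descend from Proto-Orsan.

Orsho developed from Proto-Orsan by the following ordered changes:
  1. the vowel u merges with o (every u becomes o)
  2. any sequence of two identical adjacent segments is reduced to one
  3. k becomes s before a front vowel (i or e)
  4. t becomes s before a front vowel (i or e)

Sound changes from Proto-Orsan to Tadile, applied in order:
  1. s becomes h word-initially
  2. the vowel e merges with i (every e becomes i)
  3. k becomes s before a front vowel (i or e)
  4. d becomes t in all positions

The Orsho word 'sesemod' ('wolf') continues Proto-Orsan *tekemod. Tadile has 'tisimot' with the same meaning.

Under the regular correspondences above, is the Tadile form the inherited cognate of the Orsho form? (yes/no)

yes

Derive the expected Tadile reflex of *tekemod:
Tadile: *tekemod
  tekemod (rule 1 does not apply)
  tekemod → tikimod   [vowel merger]
  tikimod → tisimod   [palatalisation]
  tisimod → tisimot   [unconditioned shift]
  giving Tadile tisimot.
Tadile 'tisimot' matches the regular reflex exactly, so the pair is cognate.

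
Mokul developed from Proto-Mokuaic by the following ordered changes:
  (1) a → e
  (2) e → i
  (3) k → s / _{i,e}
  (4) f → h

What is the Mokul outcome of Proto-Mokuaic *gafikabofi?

gihisibohi

Mokul: *gafikabofi
  gafikabofi → gefikebofi   [vowel merger]
  gefikebofi → gifikibofi   [vowel merger]
  gifikibofi → gifisibofi   [palatalisation]
  gifisibofi → gihisibohi   [unconditioned shift]
  giving Mokul gihisibohi.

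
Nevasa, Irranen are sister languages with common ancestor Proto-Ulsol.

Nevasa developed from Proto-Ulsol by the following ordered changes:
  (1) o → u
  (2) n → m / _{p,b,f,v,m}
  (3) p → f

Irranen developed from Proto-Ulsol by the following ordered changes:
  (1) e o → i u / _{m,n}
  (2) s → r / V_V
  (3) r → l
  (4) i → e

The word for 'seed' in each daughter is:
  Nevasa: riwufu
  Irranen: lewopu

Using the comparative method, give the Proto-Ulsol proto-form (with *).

Position 5: Nevasa has f, Irranen has p. Irranen preserves p here (none of its changes turn any other segment into p), so the proto-segment is *p.
Position 2: Nevasa has i, Irranen has e. Nevasa preserves i here (none of its changes turn any other segment into i), so the proto-segment is *i.
Position 1: Nevasa has r, Irranen has l. Nevasa preserves r here (none of its changes turn any other segment into r), so the proto-segment is *r.
This points to *riwopu. Verify forward in each daughter:
Nevasa: start from *riwopu.
  rule 1 (vowel merger): riwopu → riwupu
  rule 2: no change — riwupu
  rule 3 (unconditioned shift): riwupu → riwufu
  ⇒ Nevasa riwufu
Irranen: *riwopu
  riwopu (rule 1 does not apply)
  riwopu (rule 2 does not apply)
  riwopu → liwopu   [unconditioned shift]
  liwopu → lewopu   [vowel merger]
  giving Irranen lewopu.
*riwopu is the unique common source.

*riwopu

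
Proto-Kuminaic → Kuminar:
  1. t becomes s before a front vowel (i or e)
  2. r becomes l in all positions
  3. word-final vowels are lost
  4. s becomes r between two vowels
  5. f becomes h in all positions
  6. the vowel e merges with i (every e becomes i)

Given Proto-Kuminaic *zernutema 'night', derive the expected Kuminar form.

zilnurim

Kuminar: start from *zernutema.
  rule 1 (palatalisation): zernutema → zernusema
  rule 2 (unconditioned shift): zernusema → zelnusema
  rule 3 (apocope): zelnusema → zelnusem
  rule 4 (rhotacism): zelnusem → zelnurem
  rule 5: no change — zelnurem
  rule 6 (vowel merger): zelnurem → zilnurim
  ⇒ Kuminar zilnurim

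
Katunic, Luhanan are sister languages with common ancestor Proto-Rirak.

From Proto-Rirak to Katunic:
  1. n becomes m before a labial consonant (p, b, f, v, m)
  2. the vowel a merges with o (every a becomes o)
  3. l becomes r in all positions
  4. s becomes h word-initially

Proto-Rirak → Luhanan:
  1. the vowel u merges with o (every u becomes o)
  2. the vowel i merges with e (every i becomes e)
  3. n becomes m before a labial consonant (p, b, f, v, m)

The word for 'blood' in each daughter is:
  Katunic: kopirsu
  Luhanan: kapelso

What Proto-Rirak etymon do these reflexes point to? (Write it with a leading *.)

*kapilsu

Position 5: Katunic has r, Luhanan has l. Luhanan preserves l here (none of its changes turn any other segment into l), so the proto-segment is *l.
Position 4: Katunic has i, Luhanan has e. Katunic preserves i here (none of its changes turn any other segment into i), so the proto-segment is *i.
Continuing position by position gives *kapilsu; check it forward:
Katunic: start from *kapilsu.
  rule 1: no change — kapilsu
  rule 2 (vowel merger): kapilsu → kopilsu
  rule 3 (unconditioned shift): kopilsu → kopirsu
  rule 4: no change — kopirsu
  ⇒ Katunic kopirsu
Luhanan: start from *kapilsu.
  rule 1 (vowel merger): kapilsu → kapilso
  rule 2 (vowel merger): kapilso → kapelso
  rule 3: no change — kapelso
  ⇒ Luhanan kapelso
Only *kapilsu yields all of Katunic kopirsu, Luhanan kapelso.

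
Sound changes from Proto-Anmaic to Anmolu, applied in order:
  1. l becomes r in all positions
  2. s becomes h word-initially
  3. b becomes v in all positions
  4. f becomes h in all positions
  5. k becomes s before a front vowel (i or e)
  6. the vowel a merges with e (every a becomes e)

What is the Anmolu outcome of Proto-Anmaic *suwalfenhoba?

huwerhenhove

Anmolu: start from *suwalfenhoba.
  rule 1 (unconditioned shift): suwalfenhoba → suwarfenhoba
  rule 2 (debuccalisation): suwarfenhoba → huwarfenhoba
  rule 3 (unconditioned shift): huwarfenhoba → huwarfenhova
  rule 4 (unconditioned shift): huwarfenhova → huwarhenhova
  rule 5: no change — huwarhenhova
  rule 6 (vowel merger): huwarhenhova → huwerhenhove
  ⇒ Anmolu huwerhenhove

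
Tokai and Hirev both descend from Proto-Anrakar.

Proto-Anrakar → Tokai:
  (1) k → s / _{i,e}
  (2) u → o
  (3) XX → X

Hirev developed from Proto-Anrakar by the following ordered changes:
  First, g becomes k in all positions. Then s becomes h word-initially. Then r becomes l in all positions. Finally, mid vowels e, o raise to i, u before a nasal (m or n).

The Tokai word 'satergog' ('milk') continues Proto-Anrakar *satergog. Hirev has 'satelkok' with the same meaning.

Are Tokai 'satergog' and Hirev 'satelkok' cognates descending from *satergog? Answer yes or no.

no

Derive the expected Hirev reflex of *satergog:
Hirev: *satergog
  satergog → saterkok   [unconditioned shift]
  saterkok → haterkok   [debuccalisation]
  haterkok → hatelkok   [unconditioned shift]
  hatelkok (rule 4 does not apply)
  giving Hirev hatelkok.
The regular Hirev reflex would be 'hatelkok', but the attested form is 'satelkok'. The correspondence is irregular, so they are not cognates (the Hirev form has a different source).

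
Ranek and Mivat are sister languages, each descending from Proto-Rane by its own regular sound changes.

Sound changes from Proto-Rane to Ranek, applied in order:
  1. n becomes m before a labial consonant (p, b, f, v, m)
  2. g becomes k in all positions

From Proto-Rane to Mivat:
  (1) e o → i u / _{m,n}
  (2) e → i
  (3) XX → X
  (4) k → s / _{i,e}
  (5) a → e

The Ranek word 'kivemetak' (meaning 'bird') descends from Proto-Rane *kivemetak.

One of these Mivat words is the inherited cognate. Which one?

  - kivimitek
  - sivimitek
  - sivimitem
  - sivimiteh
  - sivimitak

sivimitek

Mivat: *kivemetak > kivimetak > kivimitak > sivimitak > sivimitek  (by pre-nasal raising, vowel merger, palatalisation, vowel merger)
Among the options, 'sivimitek' alone shows every Mivat change applied in order.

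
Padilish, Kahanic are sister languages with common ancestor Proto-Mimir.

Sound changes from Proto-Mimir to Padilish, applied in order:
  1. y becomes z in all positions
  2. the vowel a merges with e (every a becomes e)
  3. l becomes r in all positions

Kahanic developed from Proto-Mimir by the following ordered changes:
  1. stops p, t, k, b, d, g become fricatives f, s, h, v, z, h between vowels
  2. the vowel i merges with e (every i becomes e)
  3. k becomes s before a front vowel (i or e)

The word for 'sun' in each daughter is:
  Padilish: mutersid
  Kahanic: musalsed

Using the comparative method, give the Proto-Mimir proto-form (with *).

Position 3: Padilish has t, Kahanic has s. Padilish preserves t here (none of its changes turn any other segment into t), so the proto-segment is *t.
Position 5: Padilish has r, Kahanic has l. Kahanic preserves l here (none of its changes turn any other segment into l), so the proto-segment is *l.
Position 7: Padilish has i, Kahanic has e. Padilish preserves i here (none of its changes turn any other segment into i), so the proto-segment is *i.
Verify the candidate proto-form against each daughter:
Padilish: start from *mutalsid.
  rule 1: no change — mutalsid
  rule 2 (vowel merger): mutalsid → mutelsid
  rule 3 (unconditioned shift): mutelsid → mutersid
  ⇒ Padilish mutersid
Kahanic: *mutalsid > musalsid > musalsed  (by intervocalic lenition, vowel merger)
*mutalsid is the unique common source.

*mutalsid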